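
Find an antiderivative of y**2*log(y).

Use integration by parts with u = log(y), dv = y**2 dy.
Then du = 1/y dy and v = y**3/3.

y**3*log(y)/3 - y**3/9 + C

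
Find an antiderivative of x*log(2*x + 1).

x**2*log(2*x + 1)/2 - x**2/4 + x/4 - log(2*x + 1)/8 + C

Use integration by parts with u = log(2*x + 1), dv = x dx.
Then du = 2/(2*x + 1) dx and v = x**2/2.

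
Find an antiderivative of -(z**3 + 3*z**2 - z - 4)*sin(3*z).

Use integration by parts with u = z**3 + 3*z**2 - z - 4, dv = -sin(3*z) dz, so v = cos(3*z)/3.
Apply parts 3 times (tabular method): alternate signs, differentiate u down to 0, integrate dv up.

z**3*cos(3*z)/3 - z**2*sin(3*z)/3 + z**2*cos(3*z) - 2*z*sin(3*z)/3 - 5*z*cos(3*z)/9 + 5*sin(3*z)/27 - 14*cos(3*z)/9 + C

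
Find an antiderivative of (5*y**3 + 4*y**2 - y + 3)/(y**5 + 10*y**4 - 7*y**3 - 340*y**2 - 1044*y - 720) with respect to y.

37*log(y - 6)/280 - log(y + 1)/140 - 83*log(y + 4)/20 + 47*log(y + 5)/4 - 309*log(y + 6)/40 + C

Factor the denominator: (y - 6)*(y + 1)*(y + 4)*(y + 5)*(y + 6).
Partial-fraction decomposition: -309/(40*(y + 6)) + 47/(4*(y + 5)) - 83/(20*(y + 4)) - 1/(140*(y + 1)) + 37/(280*(y - 6)).
Integrate each term: A/(y−a) contributes A·log|y−a|.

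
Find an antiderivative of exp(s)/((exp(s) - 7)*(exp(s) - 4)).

log(exp(s) - 7)/3 - log(exp(s) - 4)/3 + C

Let u = e^s, du = e^s ds.
The integral becomes ∫ du/((u-7)(u-4)); decompose into partial fractions.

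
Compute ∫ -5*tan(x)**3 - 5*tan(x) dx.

-5*tan(x)**2/2 + C

Let u = tan(x), so du = (tan(x)**2 + 1) dx.
Rewriting, the integral becomes -5·∫ u^1 du = -5·u^2/2.
Substituting back, u = tan(x).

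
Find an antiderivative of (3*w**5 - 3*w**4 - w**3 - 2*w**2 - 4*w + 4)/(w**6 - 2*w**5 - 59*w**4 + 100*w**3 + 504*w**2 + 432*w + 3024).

2157167*log(w - 6)/1368900 - 947*log(w + 3)/4212 + 57347*log(w + 7)/35828 + 3333*log(w**2 + 4)/137800 - 114*atan(w/2)/17225 - 4783/(1170*w - 7020) + C

Factor the denominator: (w - 6)**2*(w + 3)*(w + 7)*(w**2 + 4).
Partial-fraction decomposition: 3*(1111*w - 304)/(68900*(w**2 + 4)) + 57347/(35828*(w + 7)) - 947/(4212*(w + 3)) + 2157167/(1368900*(w - 6)) + 4783/(1170*(w - 6)**2).
Integrate each term; A/(w−a) gives A·log|w−a|; the (Bw+D)/(w²+p²) term gives a log and an atan.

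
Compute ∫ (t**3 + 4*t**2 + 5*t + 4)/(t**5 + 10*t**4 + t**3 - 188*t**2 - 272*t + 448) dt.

19*log(t - 4)/264 - 7*log(t - 1)/300 + 317*log(t + 4)/1800 - 89*log(t + 7)/396 + 2/(15*t + 60) + C

Factor the denominator: (t - 4)*(t - 1)*(t + 4)**2*(t + 7).
Partial-fraction decomposition: -89/(396*(t + 7)) + 317/(1800*(t + 4)) - 2/(15*(t + 4)**2) - 7/(300*(t - 1)) + 19/(264*(t - 4)).
Integrate each term; A/(t−a) gives A·log|t−a|; A/(t−a)² gives −A/(t−a).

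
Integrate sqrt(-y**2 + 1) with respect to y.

y*sqrt(-y**2 + 1)/2 + asin(y)/2 + C

Substitute y = sin(θ), so dy = cos(θ) dθ and the radical becomes sqrt(-y**2 + 1) = cos(θ) by the Pythagorean identity.
Integrate the resulting trig expression in θ, then back-substitute θ = asin(y), sin(θ) = y, cos(θ) = sqrt(-y**2 + 1) (absorbing any constant into C).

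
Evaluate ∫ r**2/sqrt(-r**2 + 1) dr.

Substitute r = sin(θ), so dr = cos(θ) dθ and the radical becomes sqrt(-r**2 + 1) = cos(θ) by the Pythagorean identity.
Integrate the resulting trig expression in θ, then back-substitute θ = asin(r), sin(θ) = r, cos(θ) = sqrt(-r**2 + 1) (absorbing any constant into C).

-r*sqrt(-r**2 + 1)/2 + asin(r)/2 + C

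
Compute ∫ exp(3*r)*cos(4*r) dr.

4*exp(3*r)*sin(4*r)/25 + 3*exp(3*r)*cos(4*r)/25 + C

Let I denote the integral. Integrate by parts with u = cos(4*r), dv = exp(3*r) dr, so v = exp(3*r)/3: I = exp(3*r)*cos(4*r)/3 + (4/3)·∫ exp(3*r)*sin(4*r) dr.
Apply parts again with u = sin(4*r), dv = exp(3*r) dr: ∫ exp(3*r)*sin(4*r) dr = exp(3*r)*sin(4*r)/3 − (4/3)·I. Substituting back brings back I: I = 4*exp(3*r)*sin(4*r)/9 + exp(3*r)*cos(4*r)/3 − (16/9)·I.
Solving for I: (1 + 16/9)·I equals the remaining terms, so I = (9/25)·(4*exp(3*r)*sin(4*r)/9 + exp(3*r)*cos(4*r)/3).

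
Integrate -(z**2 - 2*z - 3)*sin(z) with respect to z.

z**2*cos(z) - 2*z*sin(z) - 2*z*cos(z) + 2*sin(z) - 5*cos(z) + C

Use integration by parts with u = z**2 - 2*z - 3, dv = -sin(z) dz, so v = cos(z).
Apply parts 2 times (tabular method): alternate signs, differentiate u down to 0, integrate dv up.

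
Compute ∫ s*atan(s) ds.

s**2*atan(s)/2 - s/2 + atan(s)/2 + C

Use integration by parts with u = arctan(s), dv = s ds.
Then du = 1/(s**2 + 1) ds.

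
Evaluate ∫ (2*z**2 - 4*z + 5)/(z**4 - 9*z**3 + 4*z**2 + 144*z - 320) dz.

35*log(z - 5)/9 - 243*log(z - 4)/64 - 53*log(z + 4)/576 + 21/(8*z - 32) + C

Factor the denominator: (z - 5)*(z - 4)**2*(z + 4).
Partial-fraction decomposition: -53/(576*(z + 4)) - 243/(64*(z - 4)) - 21/(8*(z - 4)**2) + 35/(9*(z - 5)).
Integrate each term; A/(z−a) gives A·log|z−a|; A/(z−a)² gives −A/(z−a).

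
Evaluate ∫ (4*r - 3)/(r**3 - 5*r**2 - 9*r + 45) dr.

17*log(r - 5)/16 - 3*log(r - 3)/4 - 5*log(r + 3)/16 + C

Factor the denominator: (r - 5)*(r - 3)*(r + 3).
Partial-fraction decomposition: -5/(16*(r + 3)) - 3/(4*(r - 3)) + 17/(16*(r - 5)).
Integrate each term: A/(r−a) contributes A·log|r−a|.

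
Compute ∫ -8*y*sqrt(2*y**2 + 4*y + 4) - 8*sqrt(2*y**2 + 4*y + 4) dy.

-4*(2*y**2 + 4*y + 4)**(3/2)/3 + C

Let u = 2*y**2 + 4*y + 4, so du = (4*y + 4) dy.
Rewriting, the integral becomes -2·∫ √u du = -2·(2/3)u^(3/2).
Substituting back, u = 2*y**2 + 4*y + 4.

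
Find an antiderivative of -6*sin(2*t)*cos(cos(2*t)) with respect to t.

Let u = cos(2*t), so du = (-2*sin(2*t)) dt.
Rewriting, the integral becomes 3·∫ cos(u) du = 3·sin(u).
Substituting back, u = cos(2*t).

3*sin(cos(2*t)) + C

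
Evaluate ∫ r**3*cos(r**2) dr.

r**2*sin(r**2)/2 + cos(r**2)/2 + C

Let u = r², du = 2r dr; rewrite as (1/2)∫ u^1·cos(1u) du.
Now integrate by parts 1 time.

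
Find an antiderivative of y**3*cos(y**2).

y**2*sin(y**2)/2 + cos(y**2)/2 + C

Let u = y², du = 2y dy; rewrite as (1/2)∫ u^1·cos(1u) du.
Now integrate by parts 1 time.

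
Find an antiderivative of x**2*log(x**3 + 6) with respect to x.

x**3*log(x**3 + 6)/3 - x**3/3 + 2*log(x**3 + 6) + C

Let u = x**3 + 6, so du = (3*x**2) dx.
The integral becomes (1/3)·∫ log(u) du; integrate by parts with u′=log(u), dv′=du.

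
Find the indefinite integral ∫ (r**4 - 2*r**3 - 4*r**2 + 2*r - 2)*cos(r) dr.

r**4*sin(r) - 2*r**3*sin(r) + 4*r**3*cos(r) - 16*r**2*sin(r) - 6*r**2*cos(r) + 14*r*sin(r) - 32*r*cos(r) + 30*sin(r) + 14*cos(r) + C

Use integration by parts with u = r**4 - 2*r**3 - 4*r**2 + 2*r - 2, dv = cos(r) dr, so v = sin(r).
Apply parts 4 times (tabular method): alternate signs, differentiate u down to 0, integrate dv up.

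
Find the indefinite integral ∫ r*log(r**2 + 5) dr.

r**2*log(r**2 + 5)/2 - r**2/2 + 5*log(r**2 + 5)/2 + C

Let u = r**2 + 5, so du = (2*r) dr.
The integral becomes (1/2)·∫ log(u) du; integrate by parts with u′=log(u), dv′=du.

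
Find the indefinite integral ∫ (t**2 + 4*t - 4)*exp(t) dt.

(t**2 + 2*t - 6)*exp(t) + C

Use integration by parts with u = t**2 + 4*t - 4, dv = exp(t) dt, so v = exp(t).
Apply parts 2 times (tabular method): alternate signs, differentiate u down to 0, integrate dv up.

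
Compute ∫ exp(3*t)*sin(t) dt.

Let I denote the integral. Integrate by parts with u = sin(t), dv = exp(3*t) dt, so v = exp(3*t)/3: I = exp(3*t)*sin(t)/3 − (1/3)·∫ exp(3*t)*cos(t) dt.
Apply parts again with u = cos(t), dv = exp(3*t) dt: ∫ exp(3*t)*cos(t) dt = exp(3*t)*cos(t)/3 + (1/3)·I. Substituting back brings back I: I = exp(3*t)*sin(t)/3 - exp(3*t)*cos(t)/9 − (1/9)·I.
Solving for I: (1 + 1/9)·I equals the remaining terms, so I = (9/10)·(exp(3*t)*sin(t)/3 - exp(3*t)*cos(t)/9).

3*exp(3*t)*sin(t)/10 - exp(3*t)*cos(t)/10 + C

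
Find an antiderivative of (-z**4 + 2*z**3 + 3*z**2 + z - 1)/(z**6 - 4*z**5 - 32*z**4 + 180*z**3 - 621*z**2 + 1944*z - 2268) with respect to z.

Factor the denominator: (z - 6)*(z - 3)*(z - 2)*(z + 7)*(z**2 + 9).
Partial-fraction decomposition: (103*z - 257)/(2610*(z**2 + 9)) + 737/(16965*(z + 7)) + 1/(36*(z - 2)) - 1/(270*(z - 3)) - 751/(7020*(z - 6)).
Integrate each term; A/(z−a) gives A·log|z−a|; the (Bz+D)/(z²+p²) term gives a log and an atan.

-751*log(z - 6)/7020 - log(z - 3)/270 + log(z - 2)/36 + 737*log(z + 7)/16965 + 103*log(z**2 + 9)/5220 - 257*atan(z/3)/7830 + C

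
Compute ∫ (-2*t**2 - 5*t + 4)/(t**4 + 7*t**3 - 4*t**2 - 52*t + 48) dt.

-7*log(t - 2)/24 + 3*log(t - 1)/35 - 2*log(t + 4)/15 + 19*log(t + 6)/56 + C

Factor the denominator: (t - 2)*(t - 1)*(t + 4)*(t + 6).
Partial-fraction decomposition: 19/(56*(t + 6)) - 2/(15*(t + 4)) + 3/(35*(t - 1)) - 7/(24*(t - 2)).
Integrate each term: A/(t−a) contributes A·log|t−a|.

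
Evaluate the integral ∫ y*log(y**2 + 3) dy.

Let u = y**2 + 3, so du = (2*y) dy.
The integral becomes (1/2)·∫ log(u) du; integrate by parts with u′=log(u), dv′=du.

y**2*log(y**2 + 3)/2 - y**2/2 + 3*log(y**2 + 3)/2 + C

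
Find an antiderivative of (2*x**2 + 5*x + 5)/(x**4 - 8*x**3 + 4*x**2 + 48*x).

Factor the denominator: x*(x - 6)*(x - 4)*(x + 2).
Partial-fraction decomposition: -1/(32*(x + 2)) - 19/(16*(x - 4)) + 107/(96*(x - 6)) + 5/(48*x).
Integrate each term: A/(x−a) contributes A·log|x−a|.

5*log(x)/48 + 107*log(x - 6)/96 - 19*log(x - 4)/16 - log(x + 2)/32 + C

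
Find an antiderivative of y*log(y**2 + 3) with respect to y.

Let u = y**2 + 3, so du = (2*y) dy.
The integral becomes (1/2)·∫ log(u) du; integrate by parts with u′=log(u), dv′=du.

y**2*log(y**2 + 3)/2 - y**2/2 + 3*log(y**2 + 3)/2 + C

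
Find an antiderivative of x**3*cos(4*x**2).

Let u = x², du = 2x dx; rewrite as (1/2)∫ u^1·cos(4u) du.
Now integrate by parts 1 time.

x**2*sin(4*x**2)/8 + cos(4*x**2)/32 + C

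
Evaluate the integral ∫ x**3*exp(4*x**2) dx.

Let u = x², du = 2x dx; rewrite as (1/2)∫ u^1·exp(4u) du.
Now integrate by parts 1 time.

(4*x**2 - 1)*exp(4*x**2)/32 + C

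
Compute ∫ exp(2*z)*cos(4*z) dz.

exp(2*z)*sin(4*z)/5 + exp(2*z)*cos(4*z)/10 + C

Let I denote the integral. Integrate by parts with u = cos(4*z), dv = exp(2*z) dz, so v = exp(2*z)/2: I = exp(2*z)*cos(4*z)/2 + 2·∫ exp(2*z)*sin(4*z) dz.
Apply parts again with u = sin(4*z), dv = exp(2*z) dz: ∫ exp(2*z)*sin(4*z) dz = exp(2*z)*sin(4*z)/2 − 2·I. Substituting back brings back I: I = exp(2*z)*sin(4*z) + exp(2*z)*cos(4*z)/2 − 4·I.
Solving for I: (1 + 4)·I equals the remaining terms, so I = (1/5)·(exp(2*z)*sin(4*z) + exp(2*z)*cos(4*z)/2).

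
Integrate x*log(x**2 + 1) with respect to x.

Let u = x**2 + 1, so du = (2*x) dx.
The integral becomes (1/2)·∫ log(u) du; integrate by parts with u′=log(u), dv′=du.

x**2*log(x**2 + 1)/2 - x**2/2 + log(x**2 + 1)/2 + C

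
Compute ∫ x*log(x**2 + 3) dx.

Let u = x**2 + 3, so du = (2*x) dx.
The integral becomes (1/2)·∫ log(u) du; integrate by parts with u′=log(u), dv′=du.

x**2*log(x**2 + 3)/2 - x**2/2 + 3*log(x**2 + 3)/2 + C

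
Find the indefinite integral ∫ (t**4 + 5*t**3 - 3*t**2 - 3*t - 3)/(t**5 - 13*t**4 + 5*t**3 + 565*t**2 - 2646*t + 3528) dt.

Factor the denominator: (t - 7)*(t - 6)*(t - 4)*(t - 3)*(t + 7).
Partial-fraction decomposition: 557/(20020*(t + 7)) - 59/(40*(t - 3)) + 171/(22*(t - 4)) - 749/(26*(t - 6)) + 1315/(56*(t - 7)).
Integrate each term: A/(t−a) contributes A·log|t−a|.

1315*log(t - 7)/56 - 749*log(t - 6)/26 + 171*log(t - 4)/22 - 59*log(t - 3)/40 + 557*log(t + 7)/20020 + C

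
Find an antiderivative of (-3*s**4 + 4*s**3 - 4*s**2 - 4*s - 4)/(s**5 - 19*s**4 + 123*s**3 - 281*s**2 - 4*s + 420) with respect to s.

-6059*log(s - 7)/80 + 799*log(s - 6)/7 - 1499*log(s - 5)/36 + 11*log(s - 2)/45 - 11*log(s + 1)/1008 + C

Factor the denominator: (s - 7)*(s - 6)*(s - 5)*(s - 2)*(s + 1).
Partial-fraction decomposition: -11/(1008*(s + 1)) + 11/(45*(s - 2)) - 1499/(36*(s - 5)) + 799/(7*(s - 6)) - 6059/(80*(s - 7)).
Integrate each term: A/(s−a) contributes A·log|s−a|.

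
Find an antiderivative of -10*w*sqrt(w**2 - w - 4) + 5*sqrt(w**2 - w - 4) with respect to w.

Let u = w**2 - w - 4, so du = (2*w - 1) dw.
Rewriting, the integral becomes -5·∫ √u du = -5·(2/3)u^(3/2).
Substituting back, u = w**2 - w - 4.

-10*(w**2 - w - 4)**(3/2)/3 + C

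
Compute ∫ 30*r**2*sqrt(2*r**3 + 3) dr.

Let u = 2*r**3 + 3, so du = (6*r**2) dr.
Rewriting, the integral becomes 5·∫ √u du = 5·(2/3)u^(3/2).
Substituting back, u = 2*r**3 + 3.

10*(2*r**3 + 3)**(3/2)/3 + C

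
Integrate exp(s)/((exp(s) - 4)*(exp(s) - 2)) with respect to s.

Let u = e^s, du = e^s ds.
The integral becomes ∫ du/((u-4)(u-2)); decompose into partial fractions.

log(exp(s) - 4)/2 - log(exp(s) - 2)/2 + C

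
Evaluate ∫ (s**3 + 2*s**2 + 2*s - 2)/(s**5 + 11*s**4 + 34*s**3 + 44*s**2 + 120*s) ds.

-log(s)/60 + 3*log(s + 5)/5 - 79*log(s + 6)/120 + 3*log(s**2 + 4)/80 + atan(s/2)/40 + C

Factor the denominator: s*(s + 5)*(s + 6)*(s**2 + 4).
Partial-fraction decomposition: (3*s + 2)/(40*(s**2 + 4)) - 79/(120*(s + 6)) + 3/(5*(s + 5)) - 1/(60*s).
Integrate each term; A/(s−a) gives A·log|s−a|; the (Bs+D)/(s²+p²) term gives a log and an atan.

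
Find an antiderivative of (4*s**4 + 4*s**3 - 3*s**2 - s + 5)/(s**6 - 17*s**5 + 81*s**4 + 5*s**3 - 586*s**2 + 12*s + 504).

401*log(s - 7)/16 - 1963191*log(s - 6)/78400 - log(s - 1)/100 + 3*log(s + 1)/784 - log(s + 2)/64 + 5939/(280*s - 1680) + C

Factor the denominator: (s - 7)*(s - 6)**2*(s - 1)*(s + 1)*(s + 2).
Partial-fraction decomposition: -1/(64*(s + 2)) + 3/(784*(s + 1)) - 1/(100*(s - 1)) - 1963191/(78400*(s - 6)) - 5939/(280*(s - 6)**2) + 401/(16*(s - 7)).
Integrate each term; A/(s−a) gives A·log|s−a|; A/(s−a)² gives −A/(s−a).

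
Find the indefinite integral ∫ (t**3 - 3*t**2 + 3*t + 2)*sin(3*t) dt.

-t**3*cos(3*t)/3 + t**2*sin(3*t)/3 + t**2*cos(3*t) - 2*t*sin(3*t)/3 - 7*t*cos(3*t)/9 + 7*sin(3*t)/27 - 8*cos(3*t)/9 + C

Use integration by parts with u = t**3 - 3*t**2 + 3*t + 2, dv = sin(3*t) dt, so v = -cos(3*t)/3.
Apply parts 3 times (tabular method): alternate signs, differentiate u down to 0, integrate dv up.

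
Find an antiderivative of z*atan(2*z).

z**2*atan(2*z)/2 - z/4 + atan(2*z)/8 + C

Use integration by parts with u = arctan(2*z), dv = z dz.
Then du = 2/(4*z**2 + 1) dz.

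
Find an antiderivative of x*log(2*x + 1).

Use integration by parts with u = log(2*x + 1), dv = x dx.
Then du = 2/(2*x + 1) dx and v = x**2/2.

x**2*log(2*x + 1)/2 - x**2/4 + x/4 - log(2*x + 1)/8 + C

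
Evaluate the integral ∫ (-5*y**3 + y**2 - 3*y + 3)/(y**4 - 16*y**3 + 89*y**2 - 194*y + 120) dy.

-1059*log(y - 6)/10 + 153*log(y - 5) - 313*log(y - 4)/6 + log(y - 1)/15 + C

Factor the denominator: (y - 6)*(y - 5)*(y - 4)*(y - 1).
Partial-fraction decomposition: 1/(15*(y - 1)) - 313/(6*(y - 4)) + 153/(y - 5) - 1059/(10*(y - 6)).
Integrate each term: A/(y−a) contributes A·log|y−a|.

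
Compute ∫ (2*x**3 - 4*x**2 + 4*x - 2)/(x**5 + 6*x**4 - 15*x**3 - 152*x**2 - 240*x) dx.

Factor the denominator: x*(x - 5)*(x + 3)*(x + 4)**2.
Partial-fraction decomposition: 923/(216*(x + 4)) + 35/(6*(x + 4)**2) - 13/(3*(x + 3)) + 7/(135*(x - 5)) + 1/(120*x).
Integrate each term; A/(x−a) gives A·log|x−a|; A/(x−a)² gives −A/(x−a).

log(x)/120 + 7*log(x - 5)/135 - 13*log(x + 3)/3 + 923*log(x + 4)/216 - 35/(6*x + 24) + C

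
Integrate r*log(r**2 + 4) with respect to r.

r**2*log(r**2 + 4)/2 - r**2/2 + 2*log(r**2 + 4) + C

Let u = r**2 + 4, so du = (2*r) dr.
The integral becomes (1/2)·∫ log(u) du; integrate by parts with u′=log(u), dv′=du.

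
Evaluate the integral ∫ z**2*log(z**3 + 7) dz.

z**3*log(z**3 + 7)/3 - z**3/3 + 7*log(z**3 + 7)/3 + C

Let u = z**3 + 7, so du = (3*z**2) dz.
The integral becomes (1/3)·∫ log(u) du; integrate by parts with u′=log(u), dv′=du.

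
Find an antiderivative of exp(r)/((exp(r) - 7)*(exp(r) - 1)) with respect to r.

log(exp(r) - 7)/6 - log(exp(r) - 1)/6 + C

Let u = e^r, du = e^r dr.
The integral becomes ∫ du/((u-1)(u-7)); decompose into partial fractions.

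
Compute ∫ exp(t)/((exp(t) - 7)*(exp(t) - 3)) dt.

Let u = e^t, du = e^t dt.
The integral becomes ∫ du/((u-7)(u-3)); decompose into partial fractions.

log(exp(t) - 7)/4 - log(exp(t) - 3)/4 + C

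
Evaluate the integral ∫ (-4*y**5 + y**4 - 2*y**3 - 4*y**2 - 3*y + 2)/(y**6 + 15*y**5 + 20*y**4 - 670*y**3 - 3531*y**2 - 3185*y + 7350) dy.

Factor the denominator: (y - 7)*(y - 1)*(y + 5)**2*(y + 6)*(y + 7).
Partial-fraction decomposition: -35071/(224*(y + 7)) + 2516/(7*(y + 6)) - 1858/(9*(y + 5)) + 3323/(36*(y + 5)**2) + 5/(6048*(y - 1)) - 79/(189*(y - 7)).
Integrate each term; A/(y−a) gives A·log|y−a|; A/(y−a)² gives −A/(y−a).

-79*log(y - 7)/189 + 5*log(y - 1)/6048 - 1858*log(y + 5)/9 + 2516*log(y + 6)/7 - 35071*log(y + 7)/224 - 3323/(36*y + 180) + C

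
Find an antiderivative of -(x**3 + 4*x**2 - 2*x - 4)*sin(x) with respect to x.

Use integration by parts with u = x**3 + 4*x**2 - 2*x - 4, dv = -sin(x) dx, so v = cos(x).
Apply parts 3 times (tabular method): alternate signs, differentiate u down to 0, integrate dv up.

x**3*cos(x) - 3*x**2*sin(x) + 4*x**2*cos(x) - 8*x*sin(x) - 8*x*cos(x) + 8*sin(x) - 12*cos(x) + C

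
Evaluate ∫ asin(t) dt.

t*asin(t) + sqrt(-t**2 + 1) + C

Use integration by parts with u = arcsin(t), dv = dt.
Then du = 1/sqrt(-t**2 + 1) dt.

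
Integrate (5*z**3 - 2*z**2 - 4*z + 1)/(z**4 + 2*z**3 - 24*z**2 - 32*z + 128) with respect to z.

273*log(z - 4)/128 - 25*log(z - 2)/72 + 3703*log(z + 4)/1152 + 335/(48*z + 192) + C

Factor the denominator: (z - 4)*(z - 2)*(z + 4)**2.
Partial-fraction decomposition: 3703/(1152*(z + 4)) - 335/(48*(z + 4)**2) - 25/(72*(z - 2)) + 273/(128*(z - 4)).
Integrate each term; A/(z−a) gives A·log|z−a|; A/(z−a)² gives −A/(z−a).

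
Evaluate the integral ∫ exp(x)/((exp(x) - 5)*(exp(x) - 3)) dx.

Let u = e^x, du = e^x dx.
The integral becomes ∫ du/((u-5)(u-3)); decompose into partial fractions.

log(exp(x) - 5)/2 - log(exp(x) - 3)/2 + C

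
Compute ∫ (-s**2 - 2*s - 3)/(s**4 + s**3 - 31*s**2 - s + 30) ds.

Factor the denominator: (s - 5)*(s - 1)*(s + 1)*(s + 6).
Partial-fraction decomposition: 27/(385*(s + 6)) - 1/(30*(s + 1)) + 3/(28*(s - 1)) - 19/(132*(s - 5)).
Integrate each term: A/(s−a) contributes A·log|s−a|.

-19*log(s - 5)/132 + 3*log(s - 1)/28 - log(s + 1)/30 + 27*log(s + 6)/385 + C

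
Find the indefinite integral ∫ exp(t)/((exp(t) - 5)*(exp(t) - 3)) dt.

log(exp(t) - 5)/2 - log(exp(t) - 3)/2 + C

Let u = e^t, du = e^t dt.
The integral becomes ∫ du/((u-5)(u-3)); decompose into partial fractions.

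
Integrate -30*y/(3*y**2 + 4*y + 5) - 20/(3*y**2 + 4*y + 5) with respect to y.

-5*log(3*y**2 + 4*y + 5) + C

Let u = 3*y**2 + 4*y + 5, so du = (6*y + 4) dy.
Rewriting, the integral becomes -5·∫ 1/u du = -5·log(u).
Substituting back, u = 3*y**2 + 4*y + 5.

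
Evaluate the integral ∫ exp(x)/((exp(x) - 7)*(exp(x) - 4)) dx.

Let u = e^x, du = e^x dx.
The integral becomes ∫ du/((u-7)(u-4)); decompose into partial fractions.

log(exp(x) - 7)/3 - log(exp(x) - 4)/3 + C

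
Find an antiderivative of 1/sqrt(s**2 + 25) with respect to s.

Substitute s = 5·tan(θ), so ds = 5·sec(θ)^2 dθ and the radical becomes sqrt(s**2 + 25) = 5·sec(θ) by the Pythagorean identity.
Integrate the resulting trig expression in θ, then back-substitute tan(θ) = s/5, sec(θ) = sqrt(s**2 + 25)/5 (absorbing any constant into C).

log(s + sqrt(s**2 + 25)) + C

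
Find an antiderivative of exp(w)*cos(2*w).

Let I denote the integral. Integrate by parts with u = cos(2*w), dv = exp(w) dw, so v = exp(w): I = exp(w)*cos(2*w) + 2·∫ exp(w)*sin(2*w) dw.
Apply parts again with u = sin(2*w), dv = exp(w) dw: ∫ exp(w)*sin(2*w) dw = exp(w)*sin(2*w) − 2·I. Substituting back brings back I: I = 2*exp(w)*sin(2*w) + exp(w)*cos(2*w) − 4·I.
Solving for I: (1 + 4)·I equals the remaining terms, so I = (1/5)·(2*exp(w)*sin(2*w) + exp(w)*cos(2*w)).

2*exp(w)*sin(2*w)/5 + exp(w)*cos(2*w)/5 + C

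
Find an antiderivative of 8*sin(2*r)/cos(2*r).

Let u = cos(2*r), so du = (-2*sin(2*r)) dr.
Rewriting, the integral becomes -4·∫ 1/u du = -4·log(u).
Substituting back, u = cos(2*r).

-4*log(cos(2*r)) + C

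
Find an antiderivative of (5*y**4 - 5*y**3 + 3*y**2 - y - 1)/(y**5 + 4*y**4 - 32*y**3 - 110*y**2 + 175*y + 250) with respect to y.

2569*log(y - 5)/1800 - log(y - 2)/9 + 13*log(y + 1)/288 + 2911*log(y + 5)/800 + 547/(40*y + 200) + C

Factor the denominator: (y - 5)*(y - 2)*(y + 1)*(y + 5)**2.
Partial-fraction decomposition: 2911/(800*(y + 5)) - 547/(40*(y + 5)**2) + 13/(288*(y + 1)) - 1/(9*(y - 2)) + 2569/(1800*(y - 5)).
Integrate each term; A/(y−a) gives A·log|y−a|; A/(y−a)² gives −A/(y−a).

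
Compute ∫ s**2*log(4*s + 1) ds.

Use integration by parts with u = log(4*s + 1), dv = s**2 ds.
Then du = 4/(4*s + 1) ds and v = s**3/3.

s**3*log(4*s + 1)/3 - s**3/9 + s**2/24 - s/48 + log(4*s + 1)/192 + C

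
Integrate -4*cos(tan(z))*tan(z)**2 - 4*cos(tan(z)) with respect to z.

-4*sin(tan(z)) + C

Let u = tan(z), so du = (tan(z)**2 + 1) dz.
Rewriting, the integral becomes -4·∫ cos(u) du = -4·sin(u).
Substituting back, u = tan(z).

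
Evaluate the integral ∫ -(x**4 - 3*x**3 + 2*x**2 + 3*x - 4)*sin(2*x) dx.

x**4*cos(2*x)/2 - x**3*sin(2*x) - 3*x**3*cos(2*x)/2 + 9*x**2*sin(2*x)/4 - x**2*cos(2*x)/2 + x*sin(2*x)/2 + 15*x*cos(2*x)/4 - 15*sin(2*x)/8 - 7*cos(2*x)/4 + C

Use integration by parts with u = x**4 - 3*x**3 + 2*x**2 + 3*x - 4, dv = -sin(2*x) dx, so v = cos(2*x)/2.
Apply parts 4 times (tabular method): alternate signs, differentiate u down to 0, integrate dv up.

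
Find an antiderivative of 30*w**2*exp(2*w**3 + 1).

5*exp(2*w**3 + 1) + C

Let u = 2*w**3 + 1, so du = (6*w**2) dw.
Rewriting, the integral becomes 5·∫ e^u du = 5·e^u.
Substituting back, u = 2*w**3 + 1.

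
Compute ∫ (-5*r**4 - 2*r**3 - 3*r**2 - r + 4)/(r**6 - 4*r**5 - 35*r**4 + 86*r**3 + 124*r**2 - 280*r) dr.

Factor the denominator: r*(r - 7)*(r - 2)**2*(r + 2)*(r + 5).
Partial-fraction decomposition: 2941/(8820*(r + 5)) - 35/(432*(r + 2)) + 8649/(19600*(r - 2)) + 53/(140*(r - 2)**2) - 12841/(18900*(r - 7)) - 1/(70*r).
Integrate each term; A/(r−a) gives A·log|r−a|; A/(r−a)² gives −A/(r−a).

-log(r)/70 - 12841*log(r - 7)/18900 + 8649*log(r - 2)/19600 - 35*log(r + 2)/432 + 2941*log(r + 5)/8820 - 53/(140*r - 280) + C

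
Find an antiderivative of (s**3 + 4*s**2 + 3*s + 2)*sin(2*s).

Use integration by parts with u = s**3 + 4*s**2 + 3*s + 2, dv = sin(2*s) ds, so v = -cos(2*s)/2.
Apply parts 3 times (tabular method): alternate signs, differentiate u down to 0, integrate dv up.

-s**3*cos(2*s)/2 + 3*s**2*sin(2*s)/4 - 2*s**2*cos(2*s) + 2*s*sin(2*s) - 3*s*cos(2*s)/4 + 3*sin(2*s)/8 + C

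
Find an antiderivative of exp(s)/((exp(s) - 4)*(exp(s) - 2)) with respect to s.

Let u = e^s, du = e^s ds.
The integral becomes ∫ du/((u-2)(u-4)); decompose into partial fractions.

log(exp(s) - 4)/2 - log(exp(s) - 2)/2 + C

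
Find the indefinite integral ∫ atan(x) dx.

x*atan(x) - log(x**2 + 1)/2 + C

Use integration by parts with u = arctan(x), dv = dx.
Then du = 1/(x**2 + 1) dx.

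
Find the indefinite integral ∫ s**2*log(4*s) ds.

s**3*(log(s) + 2*log(2))/3 - s**3/9 + C

Use integration by parts with u = log(4*s), dv = s**2 ds.
Then du = 1/s ds and v = s**3/3.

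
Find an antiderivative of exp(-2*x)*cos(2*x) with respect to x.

exp(-2*x)*sin(2*x)/4 - exp(-2*x)*cos(2*x)/4 + C

Let I denote the integral. Integrate by parts with u = cos(2*x), dv = exp(-2*x) dx, so v = -exp(-2*x)/2: I = -exp(-2*x)*cos(2*x)/2 − ∫ exp(-2*x)*sin(2*x) dx.
Apply parts again with u = sin(2*x), dv = exp(-2*x) dx: ∫ exp(-2*x)*sin(2*x) dx = -exp(-2*x)*sin(2*x)/2 + I. Substituting back brings back I: I = exp(-2*x)*sin(2*x)/2 - exp(-2*x)*cos(2*x)/2 − I.
Solving for I: (1 + 1)·I equals the remaining terms, so I = (1/2)·(exp(-2*x)*sin(2*x)/2 - exp(-2*x)*cos(2*x)/2).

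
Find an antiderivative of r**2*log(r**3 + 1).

r**3*log(r**3 + 1)/3 - r**3/3 + log(r**3 + 1)/3 + C

Let u = r**3 + 1, so du = (3*r**2) dr.
The integral becomes (1/3)·∫ log(u) du; integrate by parts with u′=log(u), dv′=du.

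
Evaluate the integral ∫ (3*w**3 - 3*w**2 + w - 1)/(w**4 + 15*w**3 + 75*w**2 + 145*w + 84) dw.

-2*log(w + 1)/9 + 14*log(w + 3) - 245*log(w + 4)/9 + 148*log(w + 7)/9 + C

Factor the denominator: (w + 1)*(w + 3)*(w + 4)*(w + 7).
Partial-fraction decomposition: 148/(9*(w + 7)) - 245/(9*(w + 4)) + 14/(w + 3) - 2/(9*(w + 1)).
Integrate each term: A/(w−a) contributes A·log|w−a|.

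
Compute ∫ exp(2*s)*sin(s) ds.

Let I denote the integral. Integrate by parts with u = sin(s), dv = exp(2*s) ds, so v = exp(2*s)/2: I = exp(2*s)*sin(s)/2 − (1/2)·∫ exp(2*s)*cos(s) ds.
Apply parts again with u = cos(s), dv = exp(2*s) ds: ∫ exp(2*s)*cos(s) ds = exp(2*s)*cos(s)/2 + (1/2)·I. Substituting back brings back I: I = exp(2*s)*sin(s)/2 - exp(2*s)*cos(s)/4 − (1/4)·I.
Solving for I: (1 + 1/4)·I equals the remaining terms, so I = (4/5)·(exp(2*s)*sin(s)/2 - exp(2*s)*cos(s)/4).

2*exp(2*s)*sin(s)/5 - exp(2*s)*cos(s)/5 + C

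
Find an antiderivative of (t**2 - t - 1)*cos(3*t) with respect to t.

Use integration by parts with u = t**2 - t - 1, dv = cos(3*t) dt, so v = sin(3*t)/3.
Apply parts 2 times (tabular method): alternate signs, differentiate u down to 0, integrate dv up.

t**2*sin(3*t)/3 - t*sin(3*t)/3 + 2*t*cos(3*t)/9 - 11*sin(3*t)/27 - cos(3*t)/9 + C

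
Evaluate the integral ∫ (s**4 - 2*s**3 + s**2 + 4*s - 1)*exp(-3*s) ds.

(-27*s**4 + 18*s**3 - 9*s**2 - 114*s - 11)*exp(-3*s)/81 + C

Use integration by parts with u = s**4 - 2*s**3 + s**2 + 4*s - 1, dv = exp(-3*s) ds, so v = -exp(-3*s)/3.
Apply parts 4 times (tabular method): alternate signs, differentiate u down to 0, integrate dv up.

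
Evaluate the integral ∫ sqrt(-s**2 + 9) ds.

s*sqrt(-s**2 + 9)/2 + 9*asin(s/3)/2 + C

Substitute s = 3·sin(θ), so ds = 3·cos(θ) dθ and the radical becomes sqrt(-s**2 + 9) = 3·cos(θ) by the Pythagorean identity.
Integrate the resulting trig expression in θ, then back-substitute θ = asin(s/3), sin(θ) = s/3, cos(θ) = sqrt(-s**2 + 9)/3 (absorbing any constant into C).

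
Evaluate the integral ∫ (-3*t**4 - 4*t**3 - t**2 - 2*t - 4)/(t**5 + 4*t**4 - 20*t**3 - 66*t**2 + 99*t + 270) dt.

Factor the denominator: (t - 3)**2*(t + 2)*(t + 3)*(t + 5).
Partial-fraction decomposition: -697/(192*(t + 5)) + 71/(36*(t + 3)) - 4/(15*(t + 2)) - 3097/(2880*(t - 3)) - 37/(24*(t - 3)**2).
Integrate each term; A/(t−a) gives A·log|t−a|; A/(t−a)² gives −A/(t−a).

-3097*log(t - 3)/2880 - 4*log(t + 2)/15 + 71*log(t + 3)/36 - 697*log(t + 5)/192 + 37/(24*t - 72) + C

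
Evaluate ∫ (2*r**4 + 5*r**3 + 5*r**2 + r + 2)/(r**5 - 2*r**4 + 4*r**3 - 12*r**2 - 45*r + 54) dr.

Factor the denominator: (r - 3)*(r - 1)*(r + 2)*(r**2 + 9).
Partial-fraction decomposition: (61*r + 840)/(234*(r**2 + 9)) + 4/(65*(r + 2)) - 1/(4*(r - 1)) + 347/(180*(r - 3)).
Integrate each term; A/(r−a) gives A·log|r−a|; the (Br+D)/(r²+p²) term gives a log and an atan.

347*log(r - 3)/180 - log(r - 1)/4 + 4*log(r + 2)/65 + 61*log(r**2 + 9)/468 + 140*atan(r/3)/117 + C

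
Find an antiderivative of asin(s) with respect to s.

Use integration by parts with u = arcsin(s), dv = ds.
Then du = 1/sqrt(-s**2 + 1) ds.

s*asin(s) + sqrt(-s**2 + 1) + C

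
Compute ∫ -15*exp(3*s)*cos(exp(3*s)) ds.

-5*sin(exp(3*s)) + C

Let u = exp(3*s), so du = (3*exp(3*s)) ds.
Rewriting, the integral becomes -5·∫ cos(u) du = -5·sin(u).
Substituting back, u = exp(3*s).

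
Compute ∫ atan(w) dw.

Use integration by parts with u = arctan(w), dv = dw.
Then du = 1/(w**2 + 1) dw.

w*atan(w) - log(w**2 + 1)/2 + C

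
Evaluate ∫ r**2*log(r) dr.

r**3*log(r)/3 - r**3/9 + C

Use integration by parts with u = log(r), dv = r**2 dr.
Then du = 1/r dr and v = r**3/3.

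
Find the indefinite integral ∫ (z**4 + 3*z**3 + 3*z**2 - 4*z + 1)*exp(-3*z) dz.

(-27*z**4 - 117*z**3 - 198*z**2 - 24*z - 35)*exp(-3*z)/81 + C

Use integration by parts with u = z**4 + 3*z**3 + 3*z**2 - 4*z + 1, dv = exp(-3*z) dz, so v = -exp(-3*z)/3.
Apply parts 4 times (tabular method): alternate signs, differentiate u down to 0, integrate dv up.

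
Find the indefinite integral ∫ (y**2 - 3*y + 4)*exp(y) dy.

Use integration by parts with u = y**2 - 3*y + 4, dv = exp(y) dy, so v = exp(y).
Apply parts 2 times (tabular method): alternate signs, differentiate u down to 0, integrate dv up.

(y**2 - 5*y + 9)*exp(y) + C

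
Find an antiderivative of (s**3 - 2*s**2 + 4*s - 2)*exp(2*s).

(4*s**3 - 14*s**2 + 30*s - 23)*exp(2*s)/8 + C

Use integration by parts with u = s**3 - 2*s**2 + 4*s - 2, dv = exp(2*s) ds, so v = exp(2*s)/2.
Apply parts 3 times (tabular method): alternate signs, differentiate u down to 0, integrate dv up.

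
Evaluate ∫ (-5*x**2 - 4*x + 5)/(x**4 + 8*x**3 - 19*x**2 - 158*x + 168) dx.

-91*log(x - 4)/330 + log(x - 1)/42 - 151*log(x + 6)/70 + 53*log(x + 7)/22 + C

Factor the denominator: (x - 4)*(x - 1)*(x + 6)*(x + 7).
Partial-fraction decomposition: 53/(22*(x + 7)) - 151/(70*(x + 6)) + 1/(42*(x - 1)) - 91/(330*(x - 4)).
Integrate each term: A/(x−a) contributes A·log|x−a|.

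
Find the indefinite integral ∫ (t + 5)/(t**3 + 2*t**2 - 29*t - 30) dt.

Factor the denominator: (t - 5)*(t + 1)*(t + 6).
Partial-fraction decomposition: -1/(55*(t + 6)) - 2/(15*(t + 1)) + 5/(33*(t - 5)).
Integrate each term: A/(t−a) contributes A·log|t−a|.

5*log(t - 5)/33 - 2*log(t + 1)/15 - log(t + 6)/55 + C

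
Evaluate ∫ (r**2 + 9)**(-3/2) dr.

r/(9*sqrt(r**2 + 9)) + C

Substitute r = 3·tan(θ), so dr = 3·sec(θ)^2 dθ and the radical becomes sqrt(r**2 + 9) = 3·sec(θ) by the Pythagorean identity.
Integrate the resulting trig expression in θ, then back-substitute tan(θ) = r/3, sec(θ) = sqrt(r**2 + 9)/3 (absorbing any constant into C).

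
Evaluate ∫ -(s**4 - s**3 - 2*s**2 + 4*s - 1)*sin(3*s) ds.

s**4*cos(3*s)/3 - 4*s**3*sin(3*s)/9 - s**3*cos(3*s)/3 + s**2*sin(3*s)/3 - 10*s**2*cos(3*s)/9 + 20*s*sin(3*s)/27 + 14*s*cos(3*s)/9 - 14*sin(3*s)/27 - 7*cos(3*s)/81 + C

Use integration by parts with u = s**4 - s**3 - 2*s**2 + 4*s - 1, dv = -sin(3*s) ds, so v = cos(3*s)/3.
Apply parts 4 times (tabular method): alternate signs, differentiate u down to 0, integrate dv up.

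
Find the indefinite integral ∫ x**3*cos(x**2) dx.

x**2*sin(x**2)/2 + cos(x**2)/2 + C

Let u = x², du = 2x dx; rewrite as (1/2)∫ u^1·cos(1u) du.
Now integrate by parts 1 time.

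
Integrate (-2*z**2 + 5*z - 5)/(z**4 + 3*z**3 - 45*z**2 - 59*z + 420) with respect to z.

Factor the denominator: (z - 5)*(z - 3)*(z + 4)*(z + 7).
Partial-fraction decomposition: 23/(60*(z + 7)) - 19/(63*(z + 4)) + 2/(35*(z - 3)) - 5/(36*(z - 5)).
Integrate each term: A/(z−a) contributes A·log|z−a|.

-5*log(z - 5)/36 + 2*log(z - 3)/35 - 19*log(z + 4)/63 + 23*log(z + 7)/60 + C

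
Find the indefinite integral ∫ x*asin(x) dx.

x**2*asin(x)/2 + x*sqrt(-x**2 + 1)/4 - asin(x)/4 + C

Use integration by parts with u = arcsin(x), dv = x dx.
Then du = 1/sqrt(-x**2 + 1) dx.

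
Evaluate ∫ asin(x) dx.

Use integration by parts with u = arcsin(x), dv = dx.
Then du = 1/sqrt(-x**2 + 1) dx.

x*asin(x) + sqrt(-x**2 + 1) + C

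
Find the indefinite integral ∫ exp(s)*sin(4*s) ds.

Let I denote the integral. Integrate by parts with u = sin(4*s), dv = exp(s) ds, so v = exp(s): I = exp(s)*sin(4*s) − 4·∫ exp(s)*cos(4*s) ds.
Apply parts again with u = cos(4*s), dv = exp(s) ds: ∫ exp(s)*cos(4*s) ds = exp(s)*cos(4*s) + 4·I. Substituting back brings back I: I = exp(s)*sin(4*s) - 4*exp(s)*cos(4*s) − 16·I.
Solving for I: (1 + 16)·I equals the remaining terms, so I = (1/17)·(exp(s)*sin(4*s) - 4*exp(s)*cos(4*s)).

exp(s)*sin(4*s)/17 - 4*exp(s)*cos(4*s)/17 + C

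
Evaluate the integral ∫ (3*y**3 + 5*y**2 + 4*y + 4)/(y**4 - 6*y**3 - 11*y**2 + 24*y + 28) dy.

653*log(y - 7)/180 - 14*log(y - 2)/15 + log(y + 1)/12 + 2*log(y + 2)/9 + C

Factor the denominator: (y - 7)*(y - 2)*(y + 1)*(y + 2).
Partial-fraction decomposition: 2/(9*(y + 2)) + 1/(12*(y + 1)) - 14/(15*(y - 2)) + 653/(180*(y - 7)).
Integrate each term: A/(y−a) contributes A·log|y−a|.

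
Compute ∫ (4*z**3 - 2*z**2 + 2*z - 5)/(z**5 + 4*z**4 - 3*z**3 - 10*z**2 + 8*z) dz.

Factor the denominator: z*(z - 1)**2*(z + 2)*(z + 4).
Partial-fraction decomposition: -301/(200*(z + 4)) + 49/(36*(z + 2)) + 173/(225*(z - 1)) - 1/(15*(z - 1)**2) - 5/(8*z).
Integrate each term; A/(z−a) gives A·log|z−a|; A/(z−a)² gives −A/(z−a).

-5*log(z)/8 + 173*log(z - 1)/225 + 49*log(z + 2)/36 - 301*log(z + 4)/200 + 1/(15*z - 15) + C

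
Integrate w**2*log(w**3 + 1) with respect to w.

Let u = w**3 + 1, so du = (3*w**2) dw.
The integral becomes (1/3)·∫ log(u) du; integrate by parts with u′=log(u), dv′=du.

w**3*log(w**3 + 1)/3 - w**3/3 + log(w**3 + 1)/3 + C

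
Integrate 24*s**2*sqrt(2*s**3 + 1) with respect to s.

8*(2*s**3 + 1)**(3/2)/3 + C

Let u = 2*s**3 + 1, so du = (6*s**2) ds.
Rewriting, the integral becomes 4·∫ √u du = 4·(2/3)u^(3/2).
Substituting back, u = 2*s**3 + 1.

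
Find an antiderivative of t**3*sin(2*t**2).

-t**2*cos(2*t**2)/4 + sin(2*t**2)/8 + C

Let u = t², du = 2t dt; rewrite as (1/2)∫ u^1·sin(2u) du.
Now integrate by parts 1 time.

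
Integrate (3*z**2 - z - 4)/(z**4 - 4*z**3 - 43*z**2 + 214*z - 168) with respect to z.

Factor the denominator: (z - 6)*(z - 4)*(z - 1)*(z + 7).
Partial-fraction decomposition: -75/(572*(z + 7)) - 1/(60*(z - 1)) - 20/(33*(z - 4)) + 49/(65*(z - 6)).
Integrate each term: A/(z−a) contributes A·log|z−a|.

49*log(z - 6)/65 - 20*log(z - 4)/33 - log(z - 1)/60 - 75*log(z + 7)/572 + C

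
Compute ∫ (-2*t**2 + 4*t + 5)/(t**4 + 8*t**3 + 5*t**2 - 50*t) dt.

Factor the denominator: t*(t - 2)*(t + 5)**2.
Partial-fraction decomposition: 12/(245*(t + 5)) - 13/(7*(t + 5)**2) + 5/(98*(t - 2)) - 1/(10*t).
Integrate each term; A/(t−a) gives A·log|t−a|; A/(t−a)² gives −A/(t−a).

-log(t)/10 + 5*log(t - 2)/98 + 12*log(t + 5)/245 + 13/(7*t + 35) + C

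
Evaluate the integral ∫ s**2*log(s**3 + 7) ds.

s**3*log(s**3 + 7)/3 - s**3/3 + 7*log(s**3 + 7)/3 + C

Let u = s**3 + 7, so du = (3*s**2) ds.
The integral becomes (1/3)·∫ log(u) du; integrate by parts with u′=log(u), dv′=du.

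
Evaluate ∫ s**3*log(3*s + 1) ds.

Use integration by parts with u = log(3*s + 1), dv = s**3 ds.
Then du = 3/(3*s + 1) ds and v = s**4/4.

s**4*log(3*s + 1)/4 - s**4/16 + s**3/36 - s**2/72 + s/108 - log(3*s + 1)/324 + C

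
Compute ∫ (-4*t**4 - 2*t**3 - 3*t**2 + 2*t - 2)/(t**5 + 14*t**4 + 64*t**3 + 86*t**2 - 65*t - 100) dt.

-log(t - 1)/40 + 3*log(t + 1)/32 - 318*log(t + 4)/5 + 1905*log(t + 5)/32 - 779/(8*t + 40) + C

Factor the denominator: (t - 1)*(t + 1)*(t + 4)*(t + 5)**2.
Partial-fraction decomposition: 1905/(32*(t + 5)) + 779/(8*(t + 5)**2) - 318/(5*(t + 4)) + 3/(32*(t + 1)) - 1/(40*(t - 1)).
Integrate each term; A/(t−a) gives A·log|t−a|; A/(t−a)² gives −A/(t−a).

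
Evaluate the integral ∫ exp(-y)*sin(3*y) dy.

-exp(-y)*sin(3*y)/10 - 3*exp(-y)*cos(3*y)/10 + C

Let I denote the integral. Integrate by parts with u = sin(3*y), dv = exp(-y) dy, so v = -exp(-y): I = -exp(-y)*sin(3*y) + 3·∫ exp(-y)*cos(3*y) dy.
Apply parts again with u = cos(3*y), dv = exp(-y) dy: ∫ exp(-y)*cos(3*y) dy = -exp(-y)*cos(3*y) − 3·I. Substituting back brings back I: I = -exp(-y)*sin(3*y) - 3*exp(-y)*cos(3*y) − 9·I.
Solving for I: (1 + 9)·I equals the remaining terms, so I = (1/10)·(-exp(-y)*sin(3*y) - 3*exp(-y)*cos(3*y)).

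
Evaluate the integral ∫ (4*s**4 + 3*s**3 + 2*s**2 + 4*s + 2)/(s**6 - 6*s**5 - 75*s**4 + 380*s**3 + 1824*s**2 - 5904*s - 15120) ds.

Factor the denominator: (s - 7)*(s - 6)**2*(s + 2)*(s + 5)*(s + 6).
Partial-fraction decomposition: -2293/(3744*(s + 6)) + 719/(1452*(s + 5)) - 7/(1152*(s + 2)) - 1051181/(139392*(s - 6)) - 2965/(528*(s - 6)**2) + 3587/(468*(s - 7)).
Integrate each term; A/(s−a) gives A·log|s−a|; A/(s−a)² gives −A/(s−a).

3587*log(s - 7)/468 - 1051181*log(s - 6)/139392 - 7*log(s + 2)/1152 + 719*log(s + 5)/1452 - 2293*log(s + 6)/3744 + 2965/(528*s - 3168) + C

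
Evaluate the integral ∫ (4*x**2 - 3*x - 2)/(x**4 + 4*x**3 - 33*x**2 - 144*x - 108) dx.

31*log(x - 6)/189 - log(x + 1)/14 + 43*log(x + 3)/54 - 8*log(x + 6)/9 + C

Factor the denominator: (x - 6)*(x + 1)*(x + 3)*(x + 6).
Partial-fraction decomposition: -8/(9*(x + 6)) + 43/(54*(x + 3)) - 1/(14*(x + 1)) + 31/(189*(x - 6)).
Integrate each term: A/(x−a) contributes A·log|x−a|.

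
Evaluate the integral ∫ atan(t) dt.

Use integration by parts with u = arctan(t), dv = dt.
Then du = 1/(t**2 + 1) dt.

t*atan(t) - log(t**2 + 1)/2 + C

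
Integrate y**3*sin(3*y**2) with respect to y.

-y**2*cos(3*y**2)/6 + sin(3*y**2)/18 + C

Let u = y², du = 2y dy; rewrite as (1/2)∫ u^1·sin(3u) du.
Now integrate by parts 1 time.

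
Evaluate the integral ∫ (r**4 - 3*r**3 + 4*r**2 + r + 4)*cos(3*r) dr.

r**4*sin(3*r)/3 - r**3*sin(3*r) + 4*r**3*cos(3*r)/9 + 8*r**2*sin(3*r)/9 - r**2*cos(3*r) + r*sin(3*r) + 16*r*cos(3*r)/27 + 92*sin(3*r)/81 + cos(3*r)/3 + C

Use integration by parts with u = r**4 - 3*r**3 + 4*r**2 + r + 4, dv = cos(3*r) dr, so v = sin(3*r)/3.
Apply parts 4 times (tabular method): alternate signs, differentiate u down to 0, integrate dv up.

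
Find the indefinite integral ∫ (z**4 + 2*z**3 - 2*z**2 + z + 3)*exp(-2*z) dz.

(-2*z**4 - 8*z**3 - 8*z**2 - 10*z - 11)*exp(-2*z)/4 + C

Use integration by parts with u = z**4 + 2*z**3 - 2*z**2 + z + 3, dv = exp(-2*z) dz, so v = -exp(-2*z)/2.
Apply parts 4 times (tabular method): alternate signs, differentiate u down to 0, integrate dv up.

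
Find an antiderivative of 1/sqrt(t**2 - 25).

log(t + sqrt(t**2 - 25)) + C

Substitute t = 5·sec(θ), so dt = 5·sec(θ)*tan(θ) dθ and the radical becomes sqrt(t**2 - 25) = 5·tan(θ) by the Pythagorean identity.
Integrate the resulting trig expression in θ, then back-substitute sec(θ) = t/5, tan(θ) = sqrt(t**2 - 25)/5 (absorbing any constant into C).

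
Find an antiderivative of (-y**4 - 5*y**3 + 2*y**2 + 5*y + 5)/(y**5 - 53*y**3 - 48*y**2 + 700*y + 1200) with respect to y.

Factor the denominator: (y - 6)*(y - 5)*(y + 2)*(y + 4)*(y + 5).
Partial-fraction decomposition: 1/(11*(y + 5)) - 9/(20*(y + 4)) + 9/(112*(y + 2)) + 13/(7*(y - 5)) - 2269/(880*(y - 6)).
Integrate each term: A/(y−a) contributes A·log|y−a|.

-2269*log(y - 6)/880 + 13*log(y - 5)/7 + 9*log(y + 2)/112 - 9*log(y + 4)/20 + log(y + 5)/11 + C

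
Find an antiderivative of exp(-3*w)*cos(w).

exp(-3*w)*sin(w)/10 - 3*exp(-3*w)*cos(w)/10 + C

Let I denote the integral. Integrate by parts with u = cos(w), dv = exp(-3*w) dw, so v = -exp(-3*w)/3: I = -exp(-3*w)*cos(w)/3 − (1/3)·∫ exp(-3*w)*sin(w) dw.
Apply parts again with u = sin(w), dv = exp(-3*w) dw: ∫ exp(-3*w)*sin(w) dw = -exp(-3*w)*sin(w)/3 + (1/3)·I. Substituting back brings back I: I = exp(-3*w)*sin(w)/9 - exp(-3*w)*cos(w)/3 − (1/9)·I.
Solving for I: (1 + 1/9)·I equals the remaining terms, so I = (9/10)·(exp(-3*w)*sin(w)/9 - exp(-3*w)*cos(w)/3).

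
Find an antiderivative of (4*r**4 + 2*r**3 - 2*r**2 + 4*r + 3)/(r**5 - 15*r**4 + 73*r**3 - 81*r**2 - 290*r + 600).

Factor the denominator: (r - 5)**2*(r - 4)*(r - 3)*(r + 2).
Partial-fraction decomposition: 1/(42*(r + 2)) - 75/(4*(r - 3)) + 1139/(6*(r - 4)) - 4679/(28*(r - 5)) + 389/(2*(r - 5)**2).
Integrate each term; A/(r−a) gives A·log|r−a|; A/(r−a)² gives −A/(r−a).

-4679*log(r - 5)/28 + 1139*log(r - 4)/6 - 75*log(r - 3)/4 + log(r + 2)/42 - 389/(2*r - 10) + C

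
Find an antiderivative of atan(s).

s*atan(s) - log(s**2 + 1)/2 + C

Use integration by parts with u = arctan(s), dv = ds.
Then du = 1/(s**2 + 1) ds.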